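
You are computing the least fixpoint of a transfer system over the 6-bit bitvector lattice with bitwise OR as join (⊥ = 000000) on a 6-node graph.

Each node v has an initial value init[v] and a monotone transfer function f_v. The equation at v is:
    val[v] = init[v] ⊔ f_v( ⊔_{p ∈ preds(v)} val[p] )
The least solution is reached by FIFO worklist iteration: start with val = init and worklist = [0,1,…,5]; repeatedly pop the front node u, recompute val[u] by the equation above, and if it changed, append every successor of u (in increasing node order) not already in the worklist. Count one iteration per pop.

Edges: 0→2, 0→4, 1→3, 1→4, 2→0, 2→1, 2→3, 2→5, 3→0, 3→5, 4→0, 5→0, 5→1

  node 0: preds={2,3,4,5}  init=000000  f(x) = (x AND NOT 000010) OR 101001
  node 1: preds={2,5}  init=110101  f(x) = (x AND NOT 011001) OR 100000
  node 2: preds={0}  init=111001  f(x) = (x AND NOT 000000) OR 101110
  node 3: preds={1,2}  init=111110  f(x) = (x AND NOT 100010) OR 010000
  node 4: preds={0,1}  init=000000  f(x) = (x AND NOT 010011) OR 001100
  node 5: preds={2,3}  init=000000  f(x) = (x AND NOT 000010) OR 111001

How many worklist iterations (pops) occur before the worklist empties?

Worklist (10 pops):
  #1 pop 0: in=111111 → 111101 (was 000000); enqueue []
  #2 pop 1: in=111001 → 110101 (no change)
  #3 pop 2: in=111101 → 111111 (was 111001); enqueue [0,1]
  #4 pop 3: in=111111 → 111111 (was 111110); enqueue []
  #5 pop 4: in=111101 → 101100 (was 000000); enqueue []
  #6 pop 5: in=111111 → 111101 (was 000000); enqueue []
  #7 pop 0: in=111111 → 111101 (no change)
  #8 pop 1: in=111111 → 110111 (was 110101); enqueue [3,4]
  #9 pop 3: in=111111 → 111111 (no change)
  #10 pop 4: in=111111 → 101100 (no change)

Fixpoint:
  val[0] = 111101
  val[1] = 110111
  val[2] = 111111
  val[3] = 111111
  val[4] = 101100
  val[5] = 111101

10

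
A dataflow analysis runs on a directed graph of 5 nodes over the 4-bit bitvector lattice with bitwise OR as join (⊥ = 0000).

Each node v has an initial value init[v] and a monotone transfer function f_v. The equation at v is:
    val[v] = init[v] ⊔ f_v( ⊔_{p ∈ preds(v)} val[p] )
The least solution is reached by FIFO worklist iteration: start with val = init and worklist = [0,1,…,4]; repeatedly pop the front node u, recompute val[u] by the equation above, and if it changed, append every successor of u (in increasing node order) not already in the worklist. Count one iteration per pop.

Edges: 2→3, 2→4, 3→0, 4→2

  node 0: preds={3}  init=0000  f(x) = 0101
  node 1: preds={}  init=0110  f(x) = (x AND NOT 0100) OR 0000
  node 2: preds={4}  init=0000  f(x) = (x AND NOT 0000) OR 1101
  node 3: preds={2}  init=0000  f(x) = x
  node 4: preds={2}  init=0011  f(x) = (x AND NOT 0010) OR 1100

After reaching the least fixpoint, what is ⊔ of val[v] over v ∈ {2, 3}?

1111

Trace (7 dequeues):
  [1] u=0 | in 0000 | out 0101 | prev 0000 | push {}
  [2] u=1 | in 0000 | out 0110 | ==
  [3] u=2 | in 0011 | out 1111 | prev 0000 | push {}
  [4] u=3 | in 1111 | out 1111 | prev 0000 | push {0}
  [5] u=4 | in 1111 | out 1111 | prev 0011 | push {2}
  [6] u=0 | in 1111 | out 0101 | ==
  [7] u=2 | in 1111 | out 1111 | ==

Converged values:
  [0] 0101
  [1] 0110
  [2] 1111
  [3] 1111
  [4] 1111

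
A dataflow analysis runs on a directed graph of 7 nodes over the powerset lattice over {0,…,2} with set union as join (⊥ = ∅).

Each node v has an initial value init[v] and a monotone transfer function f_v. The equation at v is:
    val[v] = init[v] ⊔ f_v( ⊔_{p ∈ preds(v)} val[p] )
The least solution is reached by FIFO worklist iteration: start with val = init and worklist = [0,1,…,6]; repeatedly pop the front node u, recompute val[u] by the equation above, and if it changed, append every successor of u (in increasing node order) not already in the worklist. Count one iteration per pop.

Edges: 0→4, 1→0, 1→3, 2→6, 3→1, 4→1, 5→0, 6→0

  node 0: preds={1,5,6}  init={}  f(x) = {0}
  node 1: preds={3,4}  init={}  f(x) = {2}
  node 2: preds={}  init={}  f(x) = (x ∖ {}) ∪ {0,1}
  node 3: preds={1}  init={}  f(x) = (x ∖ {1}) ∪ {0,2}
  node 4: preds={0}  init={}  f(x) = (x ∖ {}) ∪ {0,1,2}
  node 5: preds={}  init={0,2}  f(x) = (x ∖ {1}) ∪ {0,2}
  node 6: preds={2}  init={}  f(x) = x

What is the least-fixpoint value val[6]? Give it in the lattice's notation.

Iteration log — 9 steps:
  step 1. node 0  ⊔preds={0,2}  new={0}  old={}  +wl: 
  step 2. node 1  ⊔preds={}  new={2}  old={}  +wl: 0
  step 3. node 2  ⊔preds={}  new={0,1}  old={}  +wl: 
  step 4. node 3  ⊔preds={2}  new={0,2}  old={}  +wl: 1
  step 5. node 4  ⊔preds={0}  new={0,1,2}  old={}  +wl: 
  step 6. node 5  ⊔preds={}  new={0,2}  stable
  step 7. node 6  ⊔preds={0,1}  new={0,1}  old={}  +wl: 
  step 8. node 0  ⊔preds={0,1,2}  new={0}  stable
  step 9. node 1  ⊔preds={0,1,2}  new={2}  stable

Least fixpoint reached:
  node 0: {0}
  node 1: {2}
  node 2: {0,1}
  node 3: {0,2}
  node 4: {0,1,2}
  node 5: {0,2}
  node 6: {0,1}

{0,1}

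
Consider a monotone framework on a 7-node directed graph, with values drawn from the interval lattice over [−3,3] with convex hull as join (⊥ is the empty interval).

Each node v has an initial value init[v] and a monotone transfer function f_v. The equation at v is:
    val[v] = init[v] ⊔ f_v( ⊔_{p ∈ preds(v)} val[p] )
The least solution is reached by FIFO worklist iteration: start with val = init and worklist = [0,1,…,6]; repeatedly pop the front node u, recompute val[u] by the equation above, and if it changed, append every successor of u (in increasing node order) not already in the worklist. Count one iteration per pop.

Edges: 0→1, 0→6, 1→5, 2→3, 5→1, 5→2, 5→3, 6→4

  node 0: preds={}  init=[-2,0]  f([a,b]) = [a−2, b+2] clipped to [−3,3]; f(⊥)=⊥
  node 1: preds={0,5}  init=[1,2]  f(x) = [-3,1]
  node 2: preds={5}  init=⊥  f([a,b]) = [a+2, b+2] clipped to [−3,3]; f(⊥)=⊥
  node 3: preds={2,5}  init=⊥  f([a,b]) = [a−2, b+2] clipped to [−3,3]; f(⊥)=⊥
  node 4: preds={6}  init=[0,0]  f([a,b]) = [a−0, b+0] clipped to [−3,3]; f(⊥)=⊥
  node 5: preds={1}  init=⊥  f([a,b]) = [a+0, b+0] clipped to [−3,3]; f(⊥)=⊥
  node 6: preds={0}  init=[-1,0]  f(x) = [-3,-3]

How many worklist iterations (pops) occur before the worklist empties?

Iteration log — 11 steps:
  step 1. node 0  ⊔preds=⊥  new=[-2,0]  stable
  step 2. node 1  ⊔preds=[-2,0]  new=[-3,2]  old=[1,2]  +wl: 
  step 3. node 2  ⊔preds=⊥  new=⊥  stable
  step 4. node 3  ⊔preds=⊥  new=⊥  stable
  step 5. node 4  ⊔preds=[-1,0]  new=[-1,0]  old=[0,0]  +wl: 
  step 6. node 5  ⊔preds=[-3,2]  new=[-3,2]  old=⊥  +wl: 1,2,3
  step 7. node 6  ⊔preds=[-2,0]  new=[-3,0]  old=[-1,0]  +wl: 4
  step 8. node 1  ⊔preds=[-3,2]  new=[-3,2]  stable
  step 9. node 2  ⊔preds=[-3,2]  new=[-1,3]  old=⊥  +wl: 
  step 10. node 3  ⊔preds=[-3,3]  new=[-3,3]  old=⊥  +wl: 
  step 11. node 4  ⊔preds=[-3,0]  new=[-3,0]  old=[-1,0]  +wl: 

Least fixpoint reached:
  node 0: [-2,0]
  node 1: [-3,2]
  node 2: [-1,3]
  node 3: [-3,3]
  node 4: [-3,0]
  node 5: [-3,2]
  node 6: [-3,0]

11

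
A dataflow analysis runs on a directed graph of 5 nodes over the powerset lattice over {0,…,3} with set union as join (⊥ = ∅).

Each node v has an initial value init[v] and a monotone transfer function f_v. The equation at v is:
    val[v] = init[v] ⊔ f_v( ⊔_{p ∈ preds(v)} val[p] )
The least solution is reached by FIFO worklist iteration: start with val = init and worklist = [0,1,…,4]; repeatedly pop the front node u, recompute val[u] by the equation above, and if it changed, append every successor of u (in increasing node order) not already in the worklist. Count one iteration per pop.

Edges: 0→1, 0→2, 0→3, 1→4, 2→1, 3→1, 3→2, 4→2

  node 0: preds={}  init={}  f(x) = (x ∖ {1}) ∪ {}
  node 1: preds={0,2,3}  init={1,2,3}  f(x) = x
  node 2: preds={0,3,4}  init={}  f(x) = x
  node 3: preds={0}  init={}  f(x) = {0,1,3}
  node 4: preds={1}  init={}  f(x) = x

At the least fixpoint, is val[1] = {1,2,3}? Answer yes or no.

Worklist (10 pops):
  #1 pop 0: in={} → {} (no change)
  #2 pop 1: in={} → {1,2,3} (no change)
  #3 pop 2: in={} → {} (no change)
  #4 pop 3: in={} → {0,1,3} (was {}); enqueue [1,2]
  #5 pop 4: in={1,2,3} → {1,2,3} (was {}); enqueue []
  #6 pop 1: in={0,1,3} → {0,1,2,3} (was {1,2,3}); enqueue [4]
  #7 pop 2: in={0,1,2,3} → {0,1,2,3} (was {}); enqueue [1]
  #8 pop 4: in={0,1,2,3} → {0,1,2,3} (was {1,2,3}); enqueue [2]
  #9 pop 1: in={0,1,2,3} → {0,1,2,3} (no change)
  #10 pop 2: in={0,1,2,3} → {0,1,2,3} (no change)

Fixpoint:
  val[0] = {}
  val[1] = {0,1,2,3}
  val[2] = {0,1,2,3}
  val[3] = {0,1,3}
  val[4] = {0,1,2,3}

no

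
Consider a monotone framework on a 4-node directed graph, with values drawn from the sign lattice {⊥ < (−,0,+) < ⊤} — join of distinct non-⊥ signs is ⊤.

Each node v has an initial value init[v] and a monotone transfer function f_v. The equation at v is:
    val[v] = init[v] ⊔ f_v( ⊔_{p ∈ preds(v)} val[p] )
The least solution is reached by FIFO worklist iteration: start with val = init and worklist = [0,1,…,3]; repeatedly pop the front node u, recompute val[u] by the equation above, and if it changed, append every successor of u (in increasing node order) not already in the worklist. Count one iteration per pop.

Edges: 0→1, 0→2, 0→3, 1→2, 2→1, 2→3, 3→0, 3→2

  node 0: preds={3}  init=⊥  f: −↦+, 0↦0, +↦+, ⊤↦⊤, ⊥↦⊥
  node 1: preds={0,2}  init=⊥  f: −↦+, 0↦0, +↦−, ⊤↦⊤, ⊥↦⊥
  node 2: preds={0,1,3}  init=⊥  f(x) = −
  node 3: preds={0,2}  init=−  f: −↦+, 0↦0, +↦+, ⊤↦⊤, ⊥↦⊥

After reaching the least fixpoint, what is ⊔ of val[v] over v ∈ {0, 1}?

Iteration log — 9 steps:
  step 1. node 0  ⊔preds=−  new=+  old=⊥  +wl: 
  step 2. node 1  ⊔preds=+  new=−  old=⊥  +wl: 
  step 3. node 2  ⊔preds=⊤  new=−  old=⊥  +wl: 1
  step 4. node 3  ⊔preds=⊤  new=⊤  old=−  +wl: 0,2
  step 5. node 1  ⊔preds=⊤  new=⊤  old=−  +wl: 
  step 6. node 0  ⊔preds=⊤  new=⊤  old=+  +wl: 1,3
  step 7. node 2  ⊔preds=⊤  new=−  stable
  step 8. node 1  ⊔preds=⊤  new=⊤  stable
  step 9. node 3  ⊔preds=⊤  new=⊤  stable

Least fixpoint reached:
  node 0: ⊤
  node 1: ⊤
  node 2: −
  node 3: ⊤

⊤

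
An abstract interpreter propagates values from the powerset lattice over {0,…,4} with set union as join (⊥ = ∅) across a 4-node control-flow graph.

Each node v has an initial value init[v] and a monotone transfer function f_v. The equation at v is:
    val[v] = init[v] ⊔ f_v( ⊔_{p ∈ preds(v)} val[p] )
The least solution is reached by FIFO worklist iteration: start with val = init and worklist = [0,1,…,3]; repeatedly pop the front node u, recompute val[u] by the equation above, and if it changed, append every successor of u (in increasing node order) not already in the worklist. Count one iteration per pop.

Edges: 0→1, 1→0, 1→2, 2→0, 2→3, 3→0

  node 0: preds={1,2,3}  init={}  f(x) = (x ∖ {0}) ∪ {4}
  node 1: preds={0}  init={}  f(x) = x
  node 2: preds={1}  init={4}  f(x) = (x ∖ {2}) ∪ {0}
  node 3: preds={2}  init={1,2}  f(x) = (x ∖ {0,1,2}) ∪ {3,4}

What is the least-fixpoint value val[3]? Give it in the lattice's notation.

{1,2,3,4}

Trace (10 dequeues):
  [1] u=0 | in {1,2,4} | out {1,2,4} | prev {} | push {}
  [2] u=1 | in {1,2,4} | out {1,2,4} | prev {} | push {0}
  [3] u=2 | in {1,2,4} | out {0,1,4} | prev {4} | push {}
  [4] u=3 | in {0,1,4} | out {1,2,3,4} | prev {1,2} | push {}
  [5] u=0 | in {0,1,2,3,4} | out {1,2,3,4} | prev {1,2,4} | push {1}
  [6] u=1 | in {1,2,3,4} | out {1,2,3,4} | prev {1,2,4} | push {0,2}
  [7] u=0 | in {0,1,2,3,4} | out {1,2,3,4} | ==
  [8] u=2 | in {1,2,3,4} | out {0,1,3,4} | prev {0,1,4} | push {0,3}
  [9] u=0 | in {0,1,2,3,4} | out {1,2,3,4} | ==
  [10] u=3 | in {0,1,3,4} | out {1,2,3,4} | ==

Converged values:
  [0] {1,2,3,4}
  [1] {1,2,3,4}
  [2] {0,1,3,4}
  [3] {1,2,3,4}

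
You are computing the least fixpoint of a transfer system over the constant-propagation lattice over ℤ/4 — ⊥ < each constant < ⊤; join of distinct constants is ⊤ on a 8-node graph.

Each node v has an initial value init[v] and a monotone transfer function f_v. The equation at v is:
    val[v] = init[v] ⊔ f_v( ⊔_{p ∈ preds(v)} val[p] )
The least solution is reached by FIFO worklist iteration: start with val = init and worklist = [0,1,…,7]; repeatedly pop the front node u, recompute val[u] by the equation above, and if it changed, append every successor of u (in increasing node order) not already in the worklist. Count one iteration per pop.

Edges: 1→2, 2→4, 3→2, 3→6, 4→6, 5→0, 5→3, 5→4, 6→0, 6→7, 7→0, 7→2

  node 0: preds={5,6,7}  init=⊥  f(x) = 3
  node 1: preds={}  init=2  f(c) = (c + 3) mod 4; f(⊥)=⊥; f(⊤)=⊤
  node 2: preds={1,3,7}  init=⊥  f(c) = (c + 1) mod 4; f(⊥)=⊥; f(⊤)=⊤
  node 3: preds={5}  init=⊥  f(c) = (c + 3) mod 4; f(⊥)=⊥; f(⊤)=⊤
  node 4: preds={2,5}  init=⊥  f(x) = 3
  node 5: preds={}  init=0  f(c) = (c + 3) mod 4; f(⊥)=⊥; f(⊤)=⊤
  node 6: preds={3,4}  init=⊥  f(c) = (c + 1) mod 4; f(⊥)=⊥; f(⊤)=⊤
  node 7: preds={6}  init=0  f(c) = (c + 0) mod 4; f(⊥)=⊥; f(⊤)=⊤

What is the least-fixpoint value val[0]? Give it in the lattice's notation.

3

Trace (10 dequeues):
  [1] u=0 | in 0 | out 3 | prev ⊥ | push {}
  [2] u=1 | in ⊥ | out 2 | ==
  [3] u=2 | in ⊤ | out ⊤ | prev ⊥ | push {}
  [4] u=3 | in 0 | out 3 | prev ⊥ | push {2}
  [5] u=4 | in ⊤ | out 3 | prev ⊥ | push {}
  [6] u=5 | in ⊥ | out 0 | ==
  [7] u=6 | in 3 | out 0 | prev ⊥ | push {0}
  [8] u=7 | in 0 | out 0 | ==
  [9] u=2 | in ⊤ | out ⊤ | ==
  [10] u=0 | in 0 | out 3 | ==

Converged values:
  [0] 3
  [1] 2
  [2] ⊤
  [3] 3
  [4] 3
  [5] 0
  [6] 0
  [7] 0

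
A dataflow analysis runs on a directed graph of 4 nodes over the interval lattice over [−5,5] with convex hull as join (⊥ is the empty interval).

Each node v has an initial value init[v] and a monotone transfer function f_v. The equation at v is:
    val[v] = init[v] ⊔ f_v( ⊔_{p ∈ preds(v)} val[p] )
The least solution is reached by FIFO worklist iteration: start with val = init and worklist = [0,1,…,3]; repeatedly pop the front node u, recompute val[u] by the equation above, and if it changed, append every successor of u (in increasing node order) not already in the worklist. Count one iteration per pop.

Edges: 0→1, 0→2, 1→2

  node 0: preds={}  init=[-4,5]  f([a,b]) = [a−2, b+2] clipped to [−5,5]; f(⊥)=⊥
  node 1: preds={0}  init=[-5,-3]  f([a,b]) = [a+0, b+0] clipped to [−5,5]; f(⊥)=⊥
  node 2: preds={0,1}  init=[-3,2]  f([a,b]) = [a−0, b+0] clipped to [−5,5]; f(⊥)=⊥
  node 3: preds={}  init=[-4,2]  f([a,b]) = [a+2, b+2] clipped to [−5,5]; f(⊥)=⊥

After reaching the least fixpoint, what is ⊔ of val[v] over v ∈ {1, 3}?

[-5,5]

Iteration log — 4 steps:
  step 1. node 0  ⊔preds=⊥  new=[-4,5]  stable
  step 2. node 1  ⊔preds=[-4,5]  new=[-5,5]  old=[-5,-3]  +wl: 
  step 3. node 2  ⊔preds=[-5,5]  new=[-5,5]  old=[-3,2]  +wl: 
  step 4. node 3  ⊔preds=⊥  new=[-4,2]  stable

Least fixpoint reached:
  node 0: [-4,5]
  node 1: [-5,5]
  node 2: [-5,5]
  node 3: [-4,2]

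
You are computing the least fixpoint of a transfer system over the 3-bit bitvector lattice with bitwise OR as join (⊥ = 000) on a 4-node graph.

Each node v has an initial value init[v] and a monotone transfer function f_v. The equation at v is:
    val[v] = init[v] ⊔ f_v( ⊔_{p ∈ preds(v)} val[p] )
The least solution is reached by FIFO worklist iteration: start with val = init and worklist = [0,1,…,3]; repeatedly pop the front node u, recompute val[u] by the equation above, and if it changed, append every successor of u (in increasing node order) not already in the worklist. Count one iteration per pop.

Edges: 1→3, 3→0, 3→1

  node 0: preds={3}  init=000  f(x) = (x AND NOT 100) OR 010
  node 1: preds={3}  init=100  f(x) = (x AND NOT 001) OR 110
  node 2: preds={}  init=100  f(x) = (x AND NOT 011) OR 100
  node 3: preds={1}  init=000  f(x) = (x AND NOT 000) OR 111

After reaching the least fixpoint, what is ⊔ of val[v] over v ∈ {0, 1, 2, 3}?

Iteration log — 6 steps:
  step 1. node 0  ⊔preds=000  new=010  old=000  +wl: 
  step 2. node 1  ⊔preds=000  new=110  old=100  +wl: 
  step 3. node 2  ⊔preds=000  new=100  stable
  step 4. node 3  ⊔preds=110  new=111  old=000  +wl: 0,1
  step 5. node 0  ⊔preds=111  new=011  old=010  +wl: 
  step 6. node 1  ⊔preds=111  new=110  stable

Least fixpoint reached:
  node 0: 011
  node 1: 110
  node 2: 100
  node 3: 111

111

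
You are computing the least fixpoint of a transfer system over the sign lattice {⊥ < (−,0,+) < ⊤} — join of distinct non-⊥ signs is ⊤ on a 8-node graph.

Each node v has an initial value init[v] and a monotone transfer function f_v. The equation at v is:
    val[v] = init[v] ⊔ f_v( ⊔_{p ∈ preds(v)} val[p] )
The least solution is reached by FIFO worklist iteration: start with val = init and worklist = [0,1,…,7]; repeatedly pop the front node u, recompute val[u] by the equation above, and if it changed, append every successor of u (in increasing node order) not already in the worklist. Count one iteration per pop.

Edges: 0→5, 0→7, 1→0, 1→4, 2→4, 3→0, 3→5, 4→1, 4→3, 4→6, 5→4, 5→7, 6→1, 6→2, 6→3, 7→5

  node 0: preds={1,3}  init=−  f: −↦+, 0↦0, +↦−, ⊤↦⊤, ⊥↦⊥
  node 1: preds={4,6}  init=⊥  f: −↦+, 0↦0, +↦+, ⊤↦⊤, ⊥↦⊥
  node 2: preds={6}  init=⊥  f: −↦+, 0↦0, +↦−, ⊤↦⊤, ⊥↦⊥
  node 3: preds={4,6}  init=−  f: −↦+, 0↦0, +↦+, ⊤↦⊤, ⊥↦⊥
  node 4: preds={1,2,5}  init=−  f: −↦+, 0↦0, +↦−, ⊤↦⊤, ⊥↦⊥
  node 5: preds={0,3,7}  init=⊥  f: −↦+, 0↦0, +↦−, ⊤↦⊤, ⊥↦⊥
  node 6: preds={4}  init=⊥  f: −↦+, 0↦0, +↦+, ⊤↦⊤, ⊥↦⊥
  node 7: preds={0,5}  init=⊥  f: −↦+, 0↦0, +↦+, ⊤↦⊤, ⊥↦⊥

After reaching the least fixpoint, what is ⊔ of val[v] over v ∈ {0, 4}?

⊤

Iteration log — 21 steps:
  step 1. node 0  ⊔preds=−  new=⊤  old=−  +wl: 
  step 2. node 1  ⊔preds=−  new=+  old=⊥  +wl: 0
  step 3. node 2  ⊔preds=⊥  new=⊥  stable
  step 4. node 3  ⊔preds=−  new=⊤  old=−  +wl: 
  step 5. node 4  ⊔preds=+  new=−  stable
  step 6. node 5  ⊔preds=⊤  new=⊤  old=⊥  +wl: 4
  step 7. node 6  ⊔preds=−  new=+  old=⊥  +wl: 1,2,3
  step 8. node 7  ⊔preds=⊤  new=⊤  old=⊥  +wl: 5
  step 9. node 0  ⊔preds=⊤  new=⊤  stable
  step 10. node 4  ⊔preds=⊤  new=⊤  old=−  +wl: 6
  step 11. node 1  ⊔preds=⊤  new=⊤  old=+  +wl: 0,4
  step 12. node 2  ⊔preds=+  new=−  old=⊥  +wl: 
  step 13. node 3  ⊔preds=⊤  new=⊤  stable
  step 14. node 5  ⊔preds=⊤  new=⊤  stable
  step 15. node 6  ⊔preds=⊤  new=⊤  old=+  +wl: 1,2,3
  step 16. node 0  ⊔preds=⊤  new=⊤  stable
  step 17. node 4  ⊔preds=⊤  new=⊤  stable
  step 18. node 1  ⊔preds=⊤  new=⊤  stable
  step 19. node 2  ⊔preds=⊤  new=⊤  old=−  +wl: 4
  step 20. node 3  ⊔preds=⊤  new=⊤  stable
  step 21. node 4  ⊔preds=⊤  new=⊤  stable

Least fixpoint reached:
  node 0: ⊤
  node 1: ⊤
  node 2: ⊤
  node 3: ⊤
  node 4: ⊤
  node 5: ⊤
  node 6: ⊤
  node 7: ⊤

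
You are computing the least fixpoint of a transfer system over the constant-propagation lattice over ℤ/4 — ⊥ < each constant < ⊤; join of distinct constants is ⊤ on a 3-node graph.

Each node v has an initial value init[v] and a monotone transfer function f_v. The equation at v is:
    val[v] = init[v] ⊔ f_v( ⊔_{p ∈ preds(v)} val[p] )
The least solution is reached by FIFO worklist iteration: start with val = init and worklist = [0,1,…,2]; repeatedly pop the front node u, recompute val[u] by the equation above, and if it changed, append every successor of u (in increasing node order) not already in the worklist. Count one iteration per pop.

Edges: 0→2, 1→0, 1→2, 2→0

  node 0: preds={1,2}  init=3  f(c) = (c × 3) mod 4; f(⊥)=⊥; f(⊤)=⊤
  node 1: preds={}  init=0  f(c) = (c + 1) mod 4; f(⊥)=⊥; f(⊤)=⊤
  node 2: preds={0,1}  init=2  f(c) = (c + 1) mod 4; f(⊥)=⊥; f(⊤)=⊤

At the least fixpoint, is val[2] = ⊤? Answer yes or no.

Worklist (4 pops):
  #1 pop 0: in=⊤ → ⊤ (was 3); enqueue []
  #2 pop 1: in=⊥ → 0 (no change)
  #3 pop 2: in=⊤ → ⊤ (was 2); enqueue [0]
  #4 pop 0: in=⊤ → ⊤ (no change)

Fixpoint:
  val[0] = ⊤
  val[1] = 0
  val[2] = ⊤

yes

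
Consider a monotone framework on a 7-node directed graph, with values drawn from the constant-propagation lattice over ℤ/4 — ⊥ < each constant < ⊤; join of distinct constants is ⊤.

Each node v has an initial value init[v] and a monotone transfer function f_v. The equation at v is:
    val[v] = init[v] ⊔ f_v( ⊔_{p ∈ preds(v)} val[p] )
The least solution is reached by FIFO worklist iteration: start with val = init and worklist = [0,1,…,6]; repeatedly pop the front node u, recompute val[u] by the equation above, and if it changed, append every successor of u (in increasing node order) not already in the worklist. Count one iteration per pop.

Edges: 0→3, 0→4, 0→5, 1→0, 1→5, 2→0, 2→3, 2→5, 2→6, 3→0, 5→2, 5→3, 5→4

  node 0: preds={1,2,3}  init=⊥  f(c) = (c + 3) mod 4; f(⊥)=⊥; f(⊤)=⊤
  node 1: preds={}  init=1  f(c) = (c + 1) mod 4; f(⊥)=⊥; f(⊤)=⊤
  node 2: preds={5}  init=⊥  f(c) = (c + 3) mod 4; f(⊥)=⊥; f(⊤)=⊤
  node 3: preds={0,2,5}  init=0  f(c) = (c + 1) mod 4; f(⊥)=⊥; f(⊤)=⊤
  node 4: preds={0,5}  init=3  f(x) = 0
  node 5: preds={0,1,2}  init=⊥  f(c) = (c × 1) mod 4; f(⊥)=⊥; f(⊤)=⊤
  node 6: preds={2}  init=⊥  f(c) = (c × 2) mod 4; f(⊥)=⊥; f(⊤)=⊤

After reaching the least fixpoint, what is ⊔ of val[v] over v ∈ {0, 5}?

Worklist (14 pops):
  #1 pop 0: in=⊤ → ⊤ (was ⊥); enqueue []
  #2 pop 1: in=⊥ → 1 (no change)
  #3 pop 2: in=⊥ → ⊥ (no change)
  #4 pop 3: in=⊤ → ⊤ (was 0); enqueue [0]
  #5 pop 4: in=⊤ → ⊤ (was 3); enqueue []
  #6 pop 5: in=⊤ → ⊤ (was ⊥); enqueue [2,3,4]
  #7 pop 6: in=⊥ → ⊥ (no change)
  #8 pop 0: in=⊤ → ⊤ (no change)
  #9 pop 2: in=⊤ → ⊤ (was ⊥); enqueue [0,5,6]
  #10 pop 3: in=⊤ → ⊤ (no change)
  #11 pop 4: in=⊤ → ⊤ (no change)
  #12 pop 0: in=⊤ → ⊤ (no change)
  #13 pop 5: in=⊤ → ⊤ (no change)
  #14 pop 6: in=⊤ → ⊤ (was ⊥); enqueue []

Fixpoint:
  val[0] = ⊤
  val[1] = 1
  val[2] = ⊤
  val[3] = ⊤
  val[4] = ⊤
  val[5] = ⊤
  val[6] = ⊤

⊤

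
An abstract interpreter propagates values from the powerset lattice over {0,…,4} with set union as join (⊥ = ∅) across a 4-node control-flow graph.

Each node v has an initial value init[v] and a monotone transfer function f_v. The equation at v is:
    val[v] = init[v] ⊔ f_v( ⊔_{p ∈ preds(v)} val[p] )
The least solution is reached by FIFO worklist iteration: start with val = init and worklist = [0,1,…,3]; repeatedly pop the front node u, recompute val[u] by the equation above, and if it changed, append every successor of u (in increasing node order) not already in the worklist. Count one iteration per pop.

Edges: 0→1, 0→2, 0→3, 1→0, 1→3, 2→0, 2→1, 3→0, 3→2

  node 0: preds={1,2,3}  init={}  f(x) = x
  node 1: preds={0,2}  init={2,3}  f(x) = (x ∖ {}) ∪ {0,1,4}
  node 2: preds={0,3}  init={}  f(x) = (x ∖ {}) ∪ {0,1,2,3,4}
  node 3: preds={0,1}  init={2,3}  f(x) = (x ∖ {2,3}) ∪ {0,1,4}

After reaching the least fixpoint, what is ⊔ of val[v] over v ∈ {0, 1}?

Trace (8 dequeues):
  [1] u=0 | in {2,3} | out {2,3} | prev {} | push {}
  [2] u=1 | in {2,3} | out {0,1,2,3,4} | prev {2,3} | push {0}
  [3] u=2 | in {2,3} | out {0,1,2,3,4} | prev {} | push {1}
  [4] u=3 | in {0,1,2,3,4} | out {0,1,2,3,4} | prev {2,3} | push {2}
  [5] u=0 | in {0,1,2,3,4} | out {0,1,2,3,4} | prev {2,3} | push {3}
  [6] u=1 | in {0,1,2,3,4} | out {0,1,2,3,4} | ==
  [7] u=2 | in {0,1,2,3,4} | out {0,1,2,3,4} | ==
  [8] u=3 | in {0,1,2,3,4} | out {0,1,2,3,4} | ==

Converged values:
  [0] {0,1,2,3,4}
  [1] {0,1,2,3,4}
  [2] {0,1,2,3,4}
  [3] {0,1,2,3,4}

{0,1,2,3,4}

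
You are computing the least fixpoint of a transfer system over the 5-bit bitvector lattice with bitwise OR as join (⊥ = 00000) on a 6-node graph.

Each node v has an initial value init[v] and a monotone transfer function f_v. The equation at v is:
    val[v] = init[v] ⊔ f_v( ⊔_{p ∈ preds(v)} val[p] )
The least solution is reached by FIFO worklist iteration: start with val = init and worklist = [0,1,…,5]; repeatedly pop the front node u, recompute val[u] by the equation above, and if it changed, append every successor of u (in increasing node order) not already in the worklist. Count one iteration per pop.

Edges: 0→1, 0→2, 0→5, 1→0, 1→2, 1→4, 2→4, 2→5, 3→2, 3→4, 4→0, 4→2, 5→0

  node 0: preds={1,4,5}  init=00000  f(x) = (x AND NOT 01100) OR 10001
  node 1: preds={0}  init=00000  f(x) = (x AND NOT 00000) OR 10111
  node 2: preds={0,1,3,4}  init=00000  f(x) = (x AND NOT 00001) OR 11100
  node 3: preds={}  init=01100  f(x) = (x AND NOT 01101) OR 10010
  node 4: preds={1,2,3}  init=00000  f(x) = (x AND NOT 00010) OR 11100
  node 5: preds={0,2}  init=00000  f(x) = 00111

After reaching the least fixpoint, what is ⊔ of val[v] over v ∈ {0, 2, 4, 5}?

Worklist (10 pops):
  #1 pop 0: in=00000 → 10001 (was 00000); enqueue []
  #2 pop 1: in=10001 → 10111 (was 00000); enqueue [0]
  #3 pop 2: in=11111 → 11110 (was 00000); enqueue []
  #4 pop 3: in=00000 → 11110 (was 01100); enqueue [2]
  #5 pop 4: in=11111 → 11101 (was 00000); enqueue []
  #6 pop 5: in=11111 → 00111 (was 00000); enqueue []
  #7 pop 0: in=11111 → 10011 (was 10001); enqueue [1,5]
  #8 pop 2: in=11111 → 11110 (no change)
  #9 pop 1: in=10011 → 10111 (no change)
  #10 pop 5: in=11111 → 00111 (no change)

Fixpoint:
  val[0] = 10011
  val[1] = 10111
  val[2] = 11110
  val[3] = 11110
  val[4] = 11101
  val[5] = 00111

11111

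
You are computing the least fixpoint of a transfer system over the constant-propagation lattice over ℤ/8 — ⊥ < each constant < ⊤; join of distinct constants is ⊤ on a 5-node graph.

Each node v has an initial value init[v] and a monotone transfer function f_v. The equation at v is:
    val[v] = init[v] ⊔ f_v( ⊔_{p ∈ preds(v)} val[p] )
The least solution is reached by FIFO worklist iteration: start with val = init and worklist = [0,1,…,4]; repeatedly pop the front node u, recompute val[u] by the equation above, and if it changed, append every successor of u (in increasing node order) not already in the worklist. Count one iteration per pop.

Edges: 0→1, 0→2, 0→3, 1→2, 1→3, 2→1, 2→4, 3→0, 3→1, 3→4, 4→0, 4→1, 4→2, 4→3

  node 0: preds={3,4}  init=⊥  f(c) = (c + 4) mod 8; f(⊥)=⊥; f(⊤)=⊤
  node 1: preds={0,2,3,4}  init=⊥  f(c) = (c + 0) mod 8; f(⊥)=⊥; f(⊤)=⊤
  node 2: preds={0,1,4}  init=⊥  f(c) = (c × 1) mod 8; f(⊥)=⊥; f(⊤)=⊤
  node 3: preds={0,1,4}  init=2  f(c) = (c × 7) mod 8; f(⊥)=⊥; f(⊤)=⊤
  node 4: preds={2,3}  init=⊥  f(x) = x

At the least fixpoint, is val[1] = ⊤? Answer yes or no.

yes

Worklist (10 pops):
  #1 pop 0: in=2 → 6 (was ⊥); enqueue []
  #2 pop 1: in=⊤ → ⊤ (was ⊥); enqueue []
  #3 pop 2: in=⊤ → ⊤ (was ⊥); enqueue [1]
  #4 pop 3: in=⊤ → ⊤ (was 2); enqueue [0]
  #5 pop 4: in=⊤ → ⊤ (was ⊥); enqueue [2,3]
  #6 pop 1: in=⊤ → ⊤ (no change)
  #7 pop 0: in=⊤ → ⊤ (was 6); enqueue [1]
  #8 pop 2: in=⊤ → ⊤ (no change)
  #9 pop 3: in=⊤ → ⊤ (no change)
  #10 pop 1: in=⊤ → ⊤ (no change)

Fixpoint:
  val[0] = ⊤
  val[1] = ⊤
  val[2] = ⊤
  val[3] = ⊤
  val[4] = ⊤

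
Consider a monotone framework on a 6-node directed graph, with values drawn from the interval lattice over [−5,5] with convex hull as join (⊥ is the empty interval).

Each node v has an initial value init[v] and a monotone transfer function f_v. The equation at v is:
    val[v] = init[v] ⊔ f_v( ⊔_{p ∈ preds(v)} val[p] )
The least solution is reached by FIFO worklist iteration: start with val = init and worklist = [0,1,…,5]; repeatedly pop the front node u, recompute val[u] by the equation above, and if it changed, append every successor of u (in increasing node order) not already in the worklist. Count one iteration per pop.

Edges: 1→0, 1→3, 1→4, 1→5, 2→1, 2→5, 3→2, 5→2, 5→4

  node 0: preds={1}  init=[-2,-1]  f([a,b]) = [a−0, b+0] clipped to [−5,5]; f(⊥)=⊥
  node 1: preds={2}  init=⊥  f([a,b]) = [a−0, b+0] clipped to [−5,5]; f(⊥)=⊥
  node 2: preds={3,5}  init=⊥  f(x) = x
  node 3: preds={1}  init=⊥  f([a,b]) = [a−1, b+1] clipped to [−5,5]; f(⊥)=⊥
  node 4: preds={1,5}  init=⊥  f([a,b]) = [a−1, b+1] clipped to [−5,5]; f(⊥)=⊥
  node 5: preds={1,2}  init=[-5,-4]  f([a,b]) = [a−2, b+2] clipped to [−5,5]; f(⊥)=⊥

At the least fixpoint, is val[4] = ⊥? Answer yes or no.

Iteration log — 42 steps:
  step 1. node 0  ⊔preds=⊥  new=[-2,-1]  stable
  step 2. node 1  ⊔preds=⊥  new=⊥  stable
  step 3. node 2  ⊔preds=[-5,-4]  new=[-5,-4]  old=⊥  +wl: 1
  step 4. node 3  ⊔preds=⊥  new=⊥  stable
  step 5. node 4  ⊔preds=[-5,-4]  new=[-5,-3]  old=⊥  +wl: 
  step 6. node 5  ⊔preds=[-5,-4]  new=[-5,-2]  old=[-5,-4]  +wl: 2,4
  step 7. node 1  ⊔preds=[-5,-4]  new=[-5,-4]  old=⊥  +wl: 0,3,5
  step 8. node 2  ⊔preds=[-5,-2]  new=[-5,-2]  old=[-5,-4]  +wl: 1
  step 9. node 4  ⊔preds=[-5,-2]  new=[-5,-1]  old=[-5,-3]  +wl: 
  step 10. node 0  ⊔preds=[-5,-4]  new=[-5,-1]  old=[-2,-1]  +wl: 
  step 11. node 3  ⊔preds=[-5,-4]  new=[-5,-3]  old=⊥  +wl: 2
  step 12. node 5  ⊔preds=[-5,-2]  new=[-5,0]  old=[-5,-2]  +wl: 4
  step 13. node 1  ⊔preds=[-5,-2]  new=[-5,-2]  old=[-5,-4]  +wl: 0,3,5
  step 14. node 2  ⊔preds=[-5,0]  new=[-5,0]  old=[-5,-2]  +wl: 1
  step 15. node 4  ⊔preds=[-5,0]  new=[-5,1]  old=[-5,-1]  +wl: 
  step 16. node 0  ⊔preds=[-5,-2]  new=[-5,-1]  stable
  step 17. node 3  ⊔preds=[-5,-2]  new=[-5,-1]  old=[-5,-3]  +wl: 2
  step 18. node 5  ⊔preds=[-5,0]  new=[-5,2]  old=[-5,0]  +wl: 4
  step 19. node 1  ⊔preds=[-5,0]  new=[-5,0]  old=[-5,-2]  +wl: 0,3,5
  step 20. node 2  ⊔preds=[-5,2]  new=[-5,2]  old=[-5,0]  +wl: 1
  step 21. node 4  ⊔preds=[-5,2]  new=[-5,3]  old=[-5,1]  +wl: 
  step 22. node 0  ⊔preds=[-5,0]  new=[-5,0]  old=[-5,-1]  +wl: 
  step 23. node 3  ⊔preds=[-5,0]  new=[-5,1]  old=[-5,-1]  +wl: 2
  step 24. node 5  ⊔preds=[-5,2]  new=[-5,4]  old=[-5,2]  +wl: 4
  step 25. node 1  ⊔preds=[-5,2]  new=[-5,2]  old=[-5,0]  +wl: 0,3,5
  step 26. node 2  ⊔preds=[-5,4]  new=[-5,4]  old=[-5,2]  +wl: 1
  step 27. node 4  ⊔preds=[-5,4]  new=[-5,5]  old=[-5,3]  +wl: 
  step 28. node 0  ⊔preds=[-5,2]  new=[-5,2]  old=[-5,0]  +wl: 
  step 29. node 3  ⊔preds=[-5,2]  new=[-5,3]  old=[-5,1]  +wl: 2
  step 30. node 5  ⊔preds=[-5,4]  new=[-5,5]  old=[-5,4]  +wl: 4
  step 31. node 1  ⊔preds=[-5,4]  new=[-5,4]  old=[-5,2]  +wl: 0,3,5
  step 32. node 2  ⊔preds=[-5,5]  new=[-5,5]  old=[-5,4]  +wl: 1
  step 33. node 4  ⊔preds=[-5,5]  new=[-5,5]  stable
  step 34. node 0  ⊔preds=[-5,4]  new=[-5,4]  old=[-5,2]  +wl: 
  step 35. node 3  ⊔preds=[-5,4]  new=[-5,5]  old=[-5,3]  +wl: 2
  step 36. node 5  ⊔preds=[-5,5]  new=[-5,5]  stable
  step 37. node 1  ⊔preds=[-5,5]  new=[-5,5]  old=[-5,4]  +wl: 0,3,4,5
  step 38. node 2  ⊔preds=[-5,5]  new=[-5,5]  stable
  step 39. node 0  ⊔preds=[-5,5]  new=[-5,5]  old=[-5,4]  +wl: 
  step 40. node 3  ⊔preds=[-5,5]  new=[-5,5]  stable
  step 41. node 4  ⊔preds=[-5,5]  new=[-5,5]  stable
  step 42. node 5  ⊔preds=[-5,5]  new=[-5,5]  stable

Least fixpoint reached:
  node 0: [-5,5]
  node 1: [-5,5]
  node 2: [-5,5]
  node 3: [-5,5]
  node 4: [-5,5]
  node 5: [-5,5]

no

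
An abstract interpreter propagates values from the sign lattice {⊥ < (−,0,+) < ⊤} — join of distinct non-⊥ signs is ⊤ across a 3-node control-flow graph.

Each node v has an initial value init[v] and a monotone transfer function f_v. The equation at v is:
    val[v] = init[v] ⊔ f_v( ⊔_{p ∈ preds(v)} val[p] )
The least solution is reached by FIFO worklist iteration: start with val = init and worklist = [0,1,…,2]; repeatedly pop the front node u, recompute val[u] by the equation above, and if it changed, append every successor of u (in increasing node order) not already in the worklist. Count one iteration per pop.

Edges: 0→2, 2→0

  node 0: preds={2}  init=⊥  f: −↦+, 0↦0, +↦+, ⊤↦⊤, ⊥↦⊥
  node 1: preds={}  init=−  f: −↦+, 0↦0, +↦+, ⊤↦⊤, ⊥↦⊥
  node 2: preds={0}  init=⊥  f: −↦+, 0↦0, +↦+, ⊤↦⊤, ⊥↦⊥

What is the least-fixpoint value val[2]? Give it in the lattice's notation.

Worklist (3 pops):
  #1 pop 0: in=⊥ → ⊥ (no change)
  #2 pop 1: in=⊥ → − (no change)
  #3 pop 2: in=⊥ → ⊥ (no change)

Fixpoint:
  val[0] = ⊥
  val[1] = −
  val[2] = ⊥

⊥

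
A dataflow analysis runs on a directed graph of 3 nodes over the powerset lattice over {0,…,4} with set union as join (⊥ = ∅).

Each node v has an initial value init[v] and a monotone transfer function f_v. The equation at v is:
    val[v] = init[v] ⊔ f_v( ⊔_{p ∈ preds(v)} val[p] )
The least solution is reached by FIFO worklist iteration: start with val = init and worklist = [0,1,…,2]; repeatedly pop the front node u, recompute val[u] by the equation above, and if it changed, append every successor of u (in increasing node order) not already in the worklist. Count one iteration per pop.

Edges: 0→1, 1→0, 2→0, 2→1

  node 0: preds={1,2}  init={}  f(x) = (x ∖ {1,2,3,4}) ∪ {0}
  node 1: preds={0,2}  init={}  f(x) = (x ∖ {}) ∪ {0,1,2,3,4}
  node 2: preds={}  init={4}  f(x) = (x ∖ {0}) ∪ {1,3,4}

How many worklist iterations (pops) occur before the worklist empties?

Iteration log — 5 steps:
  step 1. node 0  ⊔preds={4}  new={0}  old={}  +wl: 
  step 2. node 1  ⊔preds={0,4}  new={0,1,2,3,4}  old={}  +wl: 0
  step 3. node 2  ⊔preds={}  new={1,3,4}  old={4}  +wl: 1
  step 4. node 0  ⊔preds={0,1,2,3,4}  new={0}  stable
  step 5. node 1  ⊔preds={0,1,3,4}  new={0,1,2,3,4}  stable

Least fixpoint reached:
  node 0: {0}
  node 1: {0,1,2,3,4}
  node 2: {1,3,4}

5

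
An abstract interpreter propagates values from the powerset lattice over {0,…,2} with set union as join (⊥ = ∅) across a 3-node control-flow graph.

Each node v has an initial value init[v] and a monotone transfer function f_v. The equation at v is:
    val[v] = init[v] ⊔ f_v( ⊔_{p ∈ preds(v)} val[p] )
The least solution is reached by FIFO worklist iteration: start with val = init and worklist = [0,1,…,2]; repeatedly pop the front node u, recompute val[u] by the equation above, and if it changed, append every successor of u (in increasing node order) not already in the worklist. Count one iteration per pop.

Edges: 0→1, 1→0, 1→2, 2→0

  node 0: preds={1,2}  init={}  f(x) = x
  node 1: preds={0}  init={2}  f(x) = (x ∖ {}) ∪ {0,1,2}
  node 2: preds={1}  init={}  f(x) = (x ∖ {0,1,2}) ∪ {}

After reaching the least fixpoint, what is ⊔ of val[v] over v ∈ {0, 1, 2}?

{0,1,2}

Iteration log — 5 steps:
  step 1. node 0  ⊔preds={2}  new={2}  old={}  +wl: 
  step 2. node 1  ⊔preds={2}  new={0,1,2}  old={2}  +wl: 0
  step 3. node 2  ⊔preds={0,1,2}  new={}  stable
  step 4. node 0  ⊔preds={0,1,2}  new={0,1,2}  old={2}  +wl: 1
  step 5. node 1  ⊔preds={0,1,2}  new={0,1,2}  stable

Least fixpoint reached:
  node 0: {0,1,2}
  node 1: {0,1,2}
  node 2: {}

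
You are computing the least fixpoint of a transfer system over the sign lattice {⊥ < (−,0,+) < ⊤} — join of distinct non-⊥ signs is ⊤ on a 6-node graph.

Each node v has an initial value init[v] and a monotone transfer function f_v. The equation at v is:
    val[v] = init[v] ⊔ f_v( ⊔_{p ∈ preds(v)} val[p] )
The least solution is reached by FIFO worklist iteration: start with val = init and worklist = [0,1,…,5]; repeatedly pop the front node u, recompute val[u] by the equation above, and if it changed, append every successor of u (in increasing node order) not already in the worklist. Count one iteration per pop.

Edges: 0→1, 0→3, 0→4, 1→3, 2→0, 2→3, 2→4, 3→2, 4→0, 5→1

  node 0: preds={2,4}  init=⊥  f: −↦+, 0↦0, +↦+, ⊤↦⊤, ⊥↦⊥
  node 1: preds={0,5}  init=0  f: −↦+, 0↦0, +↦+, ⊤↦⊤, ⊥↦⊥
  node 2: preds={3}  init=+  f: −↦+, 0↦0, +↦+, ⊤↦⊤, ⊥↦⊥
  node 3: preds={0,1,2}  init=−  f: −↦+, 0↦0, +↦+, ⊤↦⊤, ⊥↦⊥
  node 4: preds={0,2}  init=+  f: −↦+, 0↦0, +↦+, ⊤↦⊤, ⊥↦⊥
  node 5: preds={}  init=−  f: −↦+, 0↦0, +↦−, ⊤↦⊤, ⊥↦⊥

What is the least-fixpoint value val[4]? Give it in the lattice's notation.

⊤

Trace (12 dequeues):
  [1] u=0 | in + | out + | prev ⊥ | push {}
  [2] u=1 | in ⊤ | out ⊤ | prev 0 | push {}
  [3] u=2 | in − | out + | ==
  [4] u=3 | in ⊤ | out ⊤ | prev − | push {2}
  [5] u=4 | in + | out + | ==
  [6] u=5 | in ⊥ | out − | ==
  [7] u=2 | in ⊤ | out ⊤ | prev + | push {0,3,4}
  [8] u=0 | in ⊤ | out ⊤ | prev + | push {1}
  [9] u=3 | in ⊤ | out ⊤ | ==
  [10] u=4 | in ⊤ | out ⊤ | prev + | push {0}
  [11] u=1 | in ⊤ | out ⊤ | ==
  [12] u=0 | in ⊤ | out ⊤ | ==

Converged values:
  [0] ⊤
  [1] ⊤
  [2] ⊤
  [3] ⊤
  [4] ⊤
  [5] −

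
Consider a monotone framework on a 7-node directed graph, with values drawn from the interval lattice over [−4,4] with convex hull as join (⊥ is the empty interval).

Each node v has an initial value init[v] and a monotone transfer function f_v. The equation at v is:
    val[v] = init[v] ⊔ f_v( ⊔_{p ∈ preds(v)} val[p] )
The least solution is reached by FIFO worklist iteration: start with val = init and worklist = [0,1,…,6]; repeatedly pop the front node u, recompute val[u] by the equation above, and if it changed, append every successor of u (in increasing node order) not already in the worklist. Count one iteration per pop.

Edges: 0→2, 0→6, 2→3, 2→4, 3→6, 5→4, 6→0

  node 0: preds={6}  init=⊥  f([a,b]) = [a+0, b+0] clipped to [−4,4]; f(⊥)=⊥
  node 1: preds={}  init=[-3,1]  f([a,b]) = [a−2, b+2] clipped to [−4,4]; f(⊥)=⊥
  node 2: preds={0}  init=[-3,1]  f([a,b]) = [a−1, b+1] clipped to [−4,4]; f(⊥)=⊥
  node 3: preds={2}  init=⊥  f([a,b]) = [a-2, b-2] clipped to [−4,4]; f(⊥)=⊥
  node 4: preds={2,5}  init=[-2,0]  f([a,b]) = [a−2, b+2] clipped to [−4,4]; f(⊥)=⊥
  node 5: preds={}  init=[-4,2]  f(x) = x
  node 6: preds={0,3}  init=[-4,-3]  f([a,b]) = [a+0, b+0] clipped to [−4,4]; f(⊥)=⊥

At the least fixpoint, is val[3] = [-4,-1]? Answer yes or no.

yes

Worklist (10 pops):
  #1 pop 0: in=[-4,-3] → [-4,-3] (was ⊥); enqueue []
  #2 pop 1: in=⊥ → [-3,1] (no change)
  #3 pop 2: in=[-4,-3] → [-4,1] (was [-3,1]); enqueue []
  #4 pop 3: in=[-4,1] → [-4,-1] (was ⊥); enqueue []
  #5 pop 4: in=[-4,2] → [-4,4] (was [-2,0]); enqueue []
  #6 pop 5: in=⊥ → [-4,2] (no change)
  #7 pop 6: in=[-4,-1] → [-4,-1] (was [-4,-3]); enqueue [0]
  #8 pop 0: in=[-4,-1] → [-4,-1] (was [-4,-3]); enqueue [2,6]
  #9 pop 2: in=[-4,-1] → [-4,1] (no change)
  #10 pop 6: in=[-4,-1] → [-4,-1] (no change)

Fixpoint:
  val[0] = [-4,-1]
  val[1] = [-3,1]
  val[2] = [-4,1]
  val[3] = [-4,-1]
  val[4] = [-4,4]
  val[5] = [-4,2]
  val[6] = [-4,-1]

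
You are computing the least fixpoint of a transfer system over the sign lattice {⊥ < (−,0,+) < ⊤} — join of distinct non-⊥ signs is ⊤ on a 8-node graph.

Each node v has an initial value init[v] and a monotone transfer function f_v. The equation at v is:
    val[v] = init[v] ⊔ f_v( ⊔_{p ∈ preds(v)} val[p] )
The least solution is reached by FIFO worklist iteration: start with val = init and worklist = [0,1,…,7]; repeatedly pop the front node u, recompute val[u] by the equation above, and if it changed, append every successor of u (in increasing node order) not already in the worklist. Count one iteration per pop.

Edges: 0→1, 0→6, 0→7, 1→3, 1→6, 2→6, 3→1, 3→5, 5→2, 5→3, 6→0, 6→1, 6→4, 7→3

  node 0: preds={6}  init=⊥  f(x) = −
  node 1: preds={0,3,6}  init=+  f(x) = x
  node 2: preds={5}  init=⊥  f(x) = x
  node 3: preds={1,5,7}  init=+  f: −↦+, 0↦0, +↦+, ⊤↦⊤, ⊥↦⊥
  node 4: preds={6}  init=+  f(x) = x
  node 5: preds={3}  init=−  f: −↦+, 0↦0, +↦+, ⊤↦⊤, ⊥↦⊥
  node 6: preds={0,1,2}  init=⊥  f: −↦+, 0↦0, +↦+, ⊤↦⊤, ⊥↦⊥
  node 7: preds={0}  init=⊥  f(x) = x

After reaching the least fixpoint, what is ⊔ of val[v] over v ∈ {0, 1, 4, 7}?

⊤

Worklist (14 pops):
  #1 pop 0: in=⊥ → − (was ⊥); enqueue []
  #2 pop 1: in=⊤ → ⊤ (was +); enqueue []
  #3 pop 2: in=− → − (was ⊥); enqueue []
  #4 pop 3: in=⊤ → ⊤ (was +); enqueue [1]
  #5 pop 4: in=⊥ → + (no change)
  #6 pop 5: in=⊤ → ⊤ (was −); enqueue [2,3]
  #7 pop 6: in=⊤ → ⊤ (was ⊥); enqueue [0,4]
  #8 pop 7: in=− → − (was ⊥); enqueue []
  #9 pop 1: in=⊤ → ⊤ (no change)
  #10 pop 2: in=⊤ → ⊤ (was −); enqueue [6]
  #11 pop 3: in=⊤ → ⊤ (no change)
  #12 pop 0: in=⊤ → − (no change)
  #13 pop 4: in=⊤ → ⊤ (was +); enqueue []
  #14 pop 6: in=⊤ → ⊤ (no change)

Fixpoint:
  val[0] = −
  val[1] = ⊤
  val[2] = ⊤
  val[3] = ⊤
  val[4] = ⊤
  val[5] = ⊤
  val[6] = ⊤
  val[7] = −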